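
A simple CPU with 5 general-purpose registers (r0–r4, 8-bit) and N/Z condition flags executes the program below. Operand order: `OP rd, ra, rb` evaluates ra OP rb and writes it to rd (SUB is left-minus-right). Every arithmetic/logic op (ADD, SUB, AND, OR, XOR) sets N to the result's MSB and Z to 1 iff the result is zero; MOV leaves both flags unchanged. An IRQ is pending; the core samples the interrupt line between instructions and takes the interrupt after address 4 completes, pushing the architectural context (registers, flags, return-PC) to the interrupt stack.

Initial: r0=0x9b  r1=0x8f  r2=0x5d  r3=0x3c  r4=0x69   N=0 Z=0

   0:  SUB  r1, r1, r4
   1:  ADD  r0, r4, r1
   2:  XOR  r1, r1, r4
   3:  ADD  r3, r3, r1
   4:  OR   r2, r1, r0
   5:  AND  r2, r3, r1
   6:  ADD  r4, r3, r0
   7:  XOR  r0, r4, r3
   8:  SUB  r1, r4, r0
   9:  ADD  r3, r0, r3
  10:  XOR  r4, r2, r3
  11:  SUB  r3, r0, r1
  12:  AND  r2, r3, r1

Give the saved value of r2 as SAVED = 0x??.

SAVED = 0xcf

after  0: r0=0x9b r1=0x26 r2=0x5d r3=0x3c r4=0x69  N=0 Z=0
after  1: r0=0x8f r1=0x26 r2=0x5d r3=0x3c r4=0x69  N=1 Z=0
after  2: r0=0x8f r1=0x4f r2=0x5d r3=0x3c r4=0x69  N=0 Z=0
after  3: r0=0x8f r1=0x4f r2=0x5d r3=0x8b r4=0x69  N=1 Z=0
after  4: r0=0x8f r1=0x4f r2=0xcf r3=0x8b r4=0x69  N=1 Z=0
-- IRQ taken; context saved, return-PC = 5 --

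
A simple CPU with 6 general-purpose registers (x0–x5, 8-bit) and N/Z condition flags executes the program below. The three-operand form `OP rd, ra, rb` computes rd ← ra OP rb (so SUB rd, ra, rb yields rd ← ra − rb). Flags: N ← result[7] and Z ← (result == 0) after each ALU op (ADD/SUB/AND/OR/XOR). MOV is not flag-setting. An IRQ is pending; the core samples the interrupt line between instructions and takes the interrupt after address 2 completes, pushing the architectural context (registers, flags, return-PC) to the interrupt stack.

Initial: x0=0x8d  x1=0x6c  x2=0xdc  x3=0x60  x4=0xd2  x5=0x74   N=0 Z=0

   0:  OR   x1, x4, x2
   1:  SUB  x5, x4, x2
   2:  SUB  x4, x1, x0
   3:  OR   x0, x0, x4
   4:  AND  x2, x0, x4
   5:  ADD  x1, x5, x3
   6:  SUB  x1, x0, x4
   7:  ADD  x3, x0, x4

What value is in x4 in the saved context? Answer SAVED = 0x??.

after  0: x0=0x8d x1=0xde x2=0xdc x3=0x60 x4=0xd2 x5=0x74  N=1 Z=0
after  1: x0=0x8d x1=0xde x2=0xdc x3=0x60 x4=0xd2 x5=0xf6  N=1 Z=0
after  2: x0=0x8d x1=0xde x2=0xdc x3=0x60 x4=0x51 x5=0xf6  N=0 Z=0
-- IRQ taken; context saved, return-PC = 3 --

SAVED = 0x51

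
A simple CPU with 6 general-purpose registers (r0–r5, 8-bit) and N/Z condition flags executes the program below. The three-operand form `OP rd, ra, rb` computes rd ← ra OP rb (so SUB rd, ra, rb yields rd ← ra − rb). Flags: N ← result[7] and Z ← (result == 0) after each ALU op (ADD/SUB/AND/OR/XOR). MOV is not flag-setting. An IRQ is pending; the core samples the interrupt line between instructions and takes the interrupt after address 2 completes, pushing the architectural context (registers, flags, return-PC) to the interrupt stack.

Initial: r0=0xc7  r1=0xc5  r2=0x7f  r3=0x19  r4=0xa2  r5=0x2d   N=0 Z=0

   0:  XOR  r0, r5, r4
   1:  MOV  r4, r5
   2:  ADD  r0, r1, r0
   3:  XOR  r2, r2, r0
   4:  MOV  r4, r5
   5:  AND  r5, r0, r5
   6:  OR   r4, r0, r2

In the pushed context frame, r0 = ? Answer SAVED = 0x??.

SAVED = 0x54

after  0: r0=0x8f r1=0xc5 r2=0x7f r3=0x19 r4=0xa2 r5=0x2d  N=1 Z=0
after  1: r0=0x8f r1=0xc5 r2=0x7f r3=0x19 r4=0x2d r5=0x2d  N=1 Z=0
after  2: r0=0x54 r1=0xc5 r2=0x7f r3=0x19 r4=0x2d r5=0x2d  N=0 Z=0
-- IRQ taken; context saved, return-PC = 3 --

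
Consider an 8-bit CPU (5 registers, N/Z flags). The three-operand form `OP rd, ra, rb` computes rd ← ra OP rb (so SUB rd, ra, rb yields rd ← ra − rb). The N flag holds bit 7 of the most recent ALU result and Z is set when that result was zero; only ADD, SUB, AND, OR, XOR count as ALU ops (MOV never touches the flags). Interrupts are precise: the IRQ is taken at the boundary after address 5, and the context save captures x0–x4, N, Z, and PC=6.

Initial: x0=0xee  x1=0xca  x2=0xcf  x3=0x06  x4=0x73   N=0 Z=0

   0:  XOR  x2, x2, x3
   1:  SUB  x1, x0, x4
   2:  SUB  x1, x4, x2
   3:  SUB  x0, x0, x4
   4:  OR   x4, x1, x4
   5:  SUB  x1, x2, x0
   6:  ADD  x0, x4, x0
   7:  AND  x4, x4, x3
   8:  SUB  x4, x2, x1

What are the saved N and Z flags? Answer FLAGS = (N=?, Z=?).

after  0: x0=0xee x1=0xca x2=0xc9 x3=0x06 x4=0x73  N=1 Z=0
after  1: x0=0xee x1=0x7b x2=0xc9 x3=0x06 x4=0x73  N=0 Z=0
after  2: x0=0xee x1=0xaa x2=0xc9 x3=0x06 x4=0x73  N=1 Z=0
after  3: x0=0x7b x1=0xaa x2=0xc9 x3=0x06 x4=0x73  N=0 Z=0
after  4: x0=0x7b x1=0xaa x2=0xc9 x3=0x06 x4=0xfb  N=1 Z=0
after  5: x0=0x7b x1=0x4e x2=0xc9 x3=0x06 x4=0xfb  N=0 Z=0
-- IRQ taken; context saved, return-PC = 6 --

FLAGS = (N=0, Z=0)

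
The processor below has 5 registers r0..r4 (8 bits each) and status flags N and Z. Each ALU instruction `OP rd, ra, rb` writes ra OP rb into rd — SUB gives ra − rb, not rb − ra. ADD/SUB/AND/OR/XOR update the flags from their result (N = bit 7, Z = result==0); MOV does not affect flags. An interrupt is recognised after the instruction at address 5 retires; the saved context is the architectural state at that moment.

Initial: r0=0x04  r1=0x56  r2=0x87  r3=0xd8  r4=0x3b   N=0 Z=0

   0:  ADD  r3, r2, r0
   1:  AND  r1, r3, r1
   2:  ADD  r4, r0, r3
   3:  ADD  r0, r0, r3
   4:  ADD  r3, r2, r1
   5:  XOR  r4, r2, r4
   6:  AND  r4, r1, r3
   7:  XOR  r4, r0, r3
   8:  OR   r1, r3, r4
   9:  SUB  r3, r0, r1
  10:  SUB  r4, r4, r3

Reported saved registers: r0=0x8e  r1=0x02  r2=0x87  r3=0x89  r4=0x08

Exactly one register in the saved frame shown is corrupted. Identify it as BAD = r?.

BAD = r0

after  0: r0=0x04 r1=0x56 r2=0x87 r3=0x8b r4=0x3b  N=1 Z=0
after  1: r0=0x04 r1=0x02 r2=0x87 r3=0x8b r4=0x3b  N=0 Z=0
after  2: r0=0x04 r1=0x02 r2=0x87 r3=0x8b r4=0x8f  N=1 Z=0
after  3: r0=0x8f r1=0x02 r2=0x87 r3=0x8b r4=0x8f  N=1 Z=0
after  4: r0=0x8f r1=0x02 r2=0x87 r3=0x89 r4=0x8f  N=1 Z=0
after  5: r0=0x8f r1=0x02 r2=0x87 r3=0x89 r4=0x08  N=0 Z=0
-- IRQ taken; context saved, return-PC = 6 --
mismatch: r0: reported 0x8e vs actual 0x8f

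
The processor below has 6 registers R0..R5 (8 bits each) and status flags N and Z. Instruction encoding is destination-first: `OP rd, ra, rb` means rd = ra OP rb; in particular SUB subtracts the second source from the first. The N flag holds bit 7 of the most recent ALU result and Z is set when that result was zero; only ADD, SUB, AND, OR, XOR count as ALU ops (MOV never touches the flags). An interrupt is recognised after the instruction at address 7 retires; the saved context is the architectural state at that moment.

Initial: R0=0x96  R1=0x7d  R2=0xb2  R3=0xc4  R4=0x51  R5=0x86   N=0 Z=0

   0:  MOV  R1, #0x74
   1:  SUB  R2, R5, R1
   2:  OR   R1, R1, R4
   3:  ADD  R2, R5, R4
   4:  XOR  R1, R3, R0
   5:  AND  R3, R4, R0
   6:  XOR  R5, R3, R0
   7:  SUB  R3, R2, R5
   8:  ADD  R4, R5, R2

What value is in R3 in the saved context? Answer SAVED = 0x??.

after  0: R0=0x96 R1=0x74 R2=0xb2 R3=0xc4 R4=0x51 R5=0x86  N=0 Z=0
after  1: R0=0x96 R1=0x74 R2=0x12 R3=0xc4 R4=0x51 R5=0x86  N=0 Z=0
after  2: R0=0x96 R1=0x75 R2=0x12 R3=0xc4 R4=0x51 R5=0x86  N=0 Z=0
after  3: R0=0x96 R1=0x75 R2=0xd7 R3=0xc4 R4=0x51 R5=0x86  N=1 Z=0
after  4: R0=0x96 R1=0x52 R2=0xd7 R3=0xc4 R4=0x51 R5=0x86  N=0 Z=0
after  5: R0=0x96 R1=0x52 R2=0xd7 R3=0x10 R4=0x51 R5=0x86  N=0 Z=0
after  6: R0=0x96 R1=0x52 R2=0xd7 R3=0x10 R4=0x51 R5=0x86  N=1 Z=0
after  7: R0=0x96 R1=0x52 R2=0xd7 R3=0x51 R4=0x51 R5=0x86  N=0 Z=0
-- IRQ taken; context saved, return-PC = 8 --

SAVED = 0x51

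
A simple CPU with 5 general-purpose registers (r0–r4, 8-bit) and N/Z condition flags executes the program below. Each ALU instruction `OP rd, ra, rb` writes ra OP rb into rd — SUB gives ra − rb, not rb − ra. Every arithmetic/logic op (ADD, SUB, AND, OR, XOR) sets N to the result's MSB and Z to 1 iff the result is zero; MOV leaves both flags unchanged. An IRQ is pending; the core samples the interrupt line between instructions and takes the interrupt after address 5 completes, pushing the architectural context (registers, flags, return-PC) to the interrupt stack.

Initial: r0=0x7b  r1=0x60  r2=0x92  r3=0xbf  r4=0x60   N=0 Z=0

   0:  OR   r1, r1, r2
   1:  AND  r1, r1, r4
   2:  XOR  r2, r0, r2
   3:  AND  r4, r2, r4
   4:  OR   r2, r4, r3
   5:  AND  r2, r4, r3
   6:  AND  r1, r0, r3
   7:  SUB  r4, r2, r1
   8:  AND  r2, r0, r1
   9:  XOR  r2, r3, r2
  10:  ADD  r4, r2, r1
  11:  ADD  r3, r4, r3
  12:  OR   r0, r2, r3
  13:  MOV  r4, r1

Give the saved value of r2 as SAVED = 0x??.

after  0: r0=0x7b r1=0xf2 r2=0x92 r3=0xbf r4=0x60  N=1 Z=0
after  1: r0=0x7b r1=0x60 r2=0x92 r3=0xbf r4=0x60  N=0 Z=0
after  2: r0=0x7b r1=0x60 r2=0xe9 r3=0xbf r4=0x60  N=1 Z=0
after  3: r0=0x7b r1=0x60 r2=0xe9 r3=0xbf r4=0x60  N=0 Z=0
after  4: r0=0x7b r1=0x60 r2=0xff r3=0xbf r4=0x60  N=1 Z=0
after  5: r0=0x7b r1=0x60 r2=0x20 r3=0xbf r4=0x60  N=0 Z=0
-- IRQ taken; context saved, return-PC = 6 --

SAVED = 0x20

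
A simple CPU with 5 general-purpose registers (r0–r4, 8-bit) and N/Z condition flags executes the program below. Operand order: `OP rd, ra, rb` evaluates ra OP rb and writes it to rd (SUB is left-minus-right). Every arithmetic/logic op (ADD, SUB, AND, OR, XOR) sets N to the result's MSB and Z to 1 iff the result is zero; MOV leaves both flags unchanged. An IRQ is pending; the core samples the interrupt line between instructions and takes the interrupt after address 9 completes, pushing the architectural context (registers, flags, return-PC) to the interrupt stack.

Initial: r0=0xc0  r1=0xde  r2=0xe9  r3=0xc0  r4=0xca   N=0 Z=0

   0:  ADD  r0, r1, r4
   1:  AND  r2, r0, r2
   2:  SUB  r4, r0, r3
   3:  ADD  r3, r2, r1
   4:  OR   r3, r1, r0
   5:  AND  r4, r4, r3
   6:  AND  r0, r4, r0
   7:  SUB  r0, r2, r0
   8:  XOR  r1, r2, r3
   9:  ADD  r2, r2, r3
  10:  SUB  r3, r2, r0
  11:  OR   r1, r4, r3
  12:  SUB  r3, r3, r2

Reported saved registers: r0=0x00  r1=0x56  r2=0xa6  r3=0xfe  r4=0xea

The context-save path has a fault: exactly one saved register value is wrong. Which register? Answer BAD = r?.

after  0: r0=0xa8 r1=0xde r2=0xe9 r3=0xc0 r4=0xca  N=1 Z=0
after  1: r0=0xa8 r1=0xde r2=0xa8 r3=0xc0 r4=0xca  N=1 Z=0
after  2: r0=0xa8 r1=0xde r2=0xa8 r3=0xc0 r4=0xe8  N=1 Z=0
after  3: r0=0xa8 r1=0xde r2=0xa8 r3=0x86 r4=0xe8  N=1 Z=0
after  4: r0=0xa8 r1=0xde r2=0xa8 r3=0xfe r4=0xe8  N=1 Z=0
after  5: r0=0xa8 r1=0xde r2=0xa8 r3=0xfe r4=0xe8  N=1 Z=0
after  6: r0=0xa8 r1=0xde r2=0xa8 r3=0xfe r4=0xe8  N=1 Z=0
after  7: r0=0x00 r1=0xde r2=0xa8 r3=0xfe r4=0xe8  N=0 Z=1
after  8: r0=0x00 r1=0x56 r2=0xa8 r3=0xfe r4=0xe8  N=0 Z=0
after  9: r0=0x00 r1=0x56 r2=0xa6 r3=0xfe r4=0xe8  N=1 Z=0
-- IRQ taken; context saved, return-PC = 10 --
mismatch: r4: reported 0xea vs actual 0xe8

BAD = r4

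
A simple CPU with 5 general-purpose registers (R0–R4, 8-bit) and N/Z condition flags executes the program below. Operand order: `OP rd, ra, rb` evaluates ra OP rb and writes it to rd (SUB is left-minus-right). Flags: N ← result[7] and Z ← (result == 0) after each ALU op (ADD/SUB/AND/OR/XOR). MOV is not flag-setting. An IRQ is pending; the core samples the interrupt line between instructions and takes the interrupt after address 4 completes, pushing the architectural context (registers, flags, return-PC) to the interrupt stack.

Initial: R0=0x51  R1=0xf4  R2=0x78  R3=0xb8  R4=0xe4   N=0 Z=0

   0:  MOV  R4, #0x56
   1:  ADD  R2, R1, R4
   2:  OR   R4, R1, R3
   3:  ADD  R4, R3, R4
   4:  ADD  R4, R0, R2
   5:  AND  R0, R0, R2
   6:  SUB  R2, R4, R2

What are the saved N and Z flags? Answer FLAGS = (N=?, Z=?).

after  0: R0=0x51 R1=0xf4 R2=0x78 R3=0xb8 R4=0x56  N=0 Z=0
after  1: R0=0x51 R1=0xf4 R2=0x4a R3=0xb8 R4=0x56  N=0 Z=0
after  2: R0=0x51 R1=0xf4 R2=0x4a R3=0xb8 R4=0xfc  N=1 Z=0
after  3: R0=0x51 R1=0xf4 R2=0x4a R3=0xb8 R4=0xb4  N=1 Z=0
after  4: R0=0x51 R1=0xf4 R2=0x4a R3=0xb8 R4=0x9b  N=1 Z=0
-- IRQ taken; context saved, return-PC = 5 --

FLAGS = (N=1, Z=0)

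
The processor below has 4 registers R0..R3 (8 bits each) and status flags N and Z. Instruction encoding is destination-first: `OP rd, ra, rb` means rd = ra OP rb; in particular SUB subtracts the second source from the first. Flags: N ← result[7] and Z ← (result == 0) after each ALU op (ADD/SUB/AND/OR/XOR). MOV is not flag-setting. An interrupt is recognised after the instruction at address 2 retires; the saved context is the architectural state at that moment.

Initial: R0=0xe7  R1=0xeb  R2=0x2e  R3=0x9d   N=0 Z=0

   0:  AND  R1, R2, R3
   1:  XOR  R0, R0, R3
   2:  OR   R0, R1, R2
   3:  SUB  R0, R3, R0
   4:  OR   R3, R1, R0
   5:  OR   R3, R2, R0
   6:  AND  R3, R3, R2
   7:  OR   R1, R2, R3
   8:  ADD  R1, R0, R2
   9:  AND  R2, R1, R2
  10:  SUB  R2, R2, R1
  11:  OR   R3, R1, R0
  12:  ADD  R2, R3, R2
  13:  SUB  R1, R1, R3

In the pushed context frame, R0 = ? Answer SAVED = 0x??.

after  0: R0=0xe7 R1=0x0c R2=0x2e R3=0x9d  N=0 Z=0
after  1: R0=0x7a R1=0x0c R2=0x2e R3=0x9d  N=0 Z=0
after  2: R0=0x2e R1=0x0c R2=0x2e R3=0x9d  N=0 Z=0
-- IRQ taken; context saved, return-PC = 3 --

SAVED = 0x2e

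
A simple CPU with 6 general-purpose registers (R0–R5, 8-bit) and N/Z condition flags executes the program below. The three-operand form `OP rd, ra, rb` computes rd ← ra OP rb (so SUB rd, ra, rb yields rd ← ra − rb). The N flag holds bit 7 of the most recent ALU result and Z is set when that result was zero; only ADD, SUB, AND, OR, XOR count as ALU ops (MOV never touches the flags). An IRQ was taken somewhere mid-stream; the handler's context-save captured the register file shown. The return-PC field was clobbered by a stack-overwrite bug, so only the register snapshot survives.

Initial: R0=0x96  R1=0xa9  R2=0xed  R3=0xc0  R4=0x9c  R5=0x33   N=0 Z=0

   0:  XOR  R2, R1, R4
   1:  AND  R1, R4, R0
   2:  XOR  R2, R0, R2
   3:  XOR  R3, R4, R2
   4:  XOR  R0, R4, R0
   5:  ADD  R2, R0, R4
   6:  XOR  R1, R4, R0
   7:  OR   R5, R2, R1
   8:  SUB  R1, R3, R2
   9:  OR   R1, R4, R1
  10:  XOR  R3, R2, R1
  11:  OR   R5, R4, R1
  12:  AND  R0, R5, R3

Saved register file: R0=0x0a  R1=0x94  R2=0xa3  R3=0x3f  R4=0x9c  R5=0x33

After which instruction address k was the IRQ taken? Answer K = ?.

after  0: R0=0x96 R1=0xa9 R2=0x35 R3=0xc0 R4=0x9c R5=0x33  N=0 Z=0
after  1: R0=0x96 R1=0x94 R2=0x35 R3=0xc0 R4=0x9c R5=0x33  N=1 Z=0
after  2: R0=0x96 R1=0x94 R2=0xa3 R3=0xc0 R4=0x9c R5=0x33  N=1 Z=0
after  3: R0=0x96 R1=0x94 R2=0xa3 R3=0x3f R4=0x9c R5=0x33  N=0 Z=0
after  4: R0=0x0a R1=0x94 R2=0xa3 R3=0x3f R4=0x9c R5=0x33  N=0 Z=0
-- IRQ taken; context saved, return-PC = 5 --

K = 4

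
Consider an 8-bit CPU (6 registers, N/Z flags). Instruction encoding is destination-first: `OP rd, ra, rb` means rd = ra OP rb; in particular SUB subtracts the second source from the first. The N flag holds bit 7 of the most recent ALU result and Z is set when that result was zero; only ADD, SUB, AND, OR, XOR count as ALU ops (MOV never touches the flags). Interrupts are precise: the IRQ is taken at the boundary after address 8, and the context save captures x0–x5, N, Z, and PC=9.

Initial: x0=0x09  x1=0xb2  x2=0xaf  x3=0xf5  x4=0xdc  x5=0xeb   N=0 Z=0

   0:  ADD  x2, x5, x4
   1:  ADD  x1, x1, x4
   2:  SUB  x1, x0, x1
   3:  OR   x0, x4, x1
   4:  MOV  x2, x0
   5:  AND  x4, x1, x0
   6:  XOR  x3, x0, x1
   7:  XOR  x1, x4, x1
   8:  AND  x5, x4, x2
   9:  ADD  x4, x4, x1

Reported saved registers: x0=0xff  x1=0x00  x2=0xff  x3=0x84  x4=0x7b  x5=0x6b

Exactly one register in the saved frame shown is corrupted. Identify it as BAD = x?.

BAD = x5

after  0: x0=0x09 x1=0xb2 x2=0xc7 x3=0xf5 x4=0xdc x5=0xeb  N=1 Z=0
after  1: x0=0x09 x1=0x8e x2=0xc7 x3=0xf5 x4=0xdc x5=0xeb  N=1 Z=0
after  2: x0=0x09 x1=0x7b x2=0xc7 x3=0xf5 x4=0xdc x5=0xeb  N=0 Z=0
after  3: x0=0xff x1=0x7b x2=0xc7 x3=0xf5 x4=0xdc x5=0xeb  N=1 Z=0
after  4: x0=0xff x1=0x7b x2=0xff x3=0xf5 x4=0xdc x5=0xeb  N=1 Z=0
after  5: x0=0xff x1=0x7b x2=0xff x3=0xf5 x4=0x7b x5=0xeb  N=0 Z=0
after  6: x0=0xff x1=0x7b x2=0xff x3=0x84 x4=0x7b x5=0xeb  N=1 Z=0
after  7: x0=0xff x1=0x00 x2=0xff x3=0x84 x4=0x7b x5=0xeb  N=0 Z=1
after  8: x0=0xff x1=0x00 x2=0xff x3=0x84 x4=0x7b x5=0x7b  N=0 Z=0
-- IRQ taken; context saved, return-PC = 9 --
mismatch: x5: reported 0x6b vs actual 0x7b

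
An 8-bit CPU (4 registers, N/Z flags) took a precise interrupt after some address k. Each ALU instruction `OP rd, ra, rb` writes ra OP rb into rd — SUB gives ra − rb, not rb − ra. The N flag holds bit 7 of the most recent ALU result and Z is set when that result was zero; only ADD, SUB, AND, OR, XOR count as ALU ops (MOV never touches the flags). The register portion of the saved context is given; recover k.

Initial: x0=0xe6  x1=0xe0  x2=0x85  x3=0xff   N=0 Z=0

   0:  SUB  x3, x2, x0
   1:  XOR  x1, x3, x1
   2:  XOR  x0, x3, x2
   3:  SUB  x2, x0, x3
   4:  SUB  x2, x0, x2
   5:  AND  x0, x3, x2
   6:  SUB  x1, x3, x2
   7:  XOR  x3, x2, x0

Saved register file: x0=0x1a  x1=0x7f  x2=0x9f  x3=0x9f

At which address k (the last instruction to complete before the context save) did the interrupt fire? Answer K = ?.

K = 4

after  0: x0=0xe6 x1=0xe0 x2=0x85 x3=0x9f  N=1 Z=0
after  1: x0=0xe6 x1=0x7f x2=0x85 x3=0x9f  N=0 Z=0
after  2: x0=0x1a x1=0x7f x2=0x85 x3=0x9f  N=0 Z=0
after  3: x0=0x1a x1=0x7f x2=0x7b x3=0x9f  N=0 Z=0
after  4: x0=0x1a x1=0x7f x2=0x9f x3=0x9f  N=1 Z=0
-- IRQ taken; context saved, return-PC = 5 --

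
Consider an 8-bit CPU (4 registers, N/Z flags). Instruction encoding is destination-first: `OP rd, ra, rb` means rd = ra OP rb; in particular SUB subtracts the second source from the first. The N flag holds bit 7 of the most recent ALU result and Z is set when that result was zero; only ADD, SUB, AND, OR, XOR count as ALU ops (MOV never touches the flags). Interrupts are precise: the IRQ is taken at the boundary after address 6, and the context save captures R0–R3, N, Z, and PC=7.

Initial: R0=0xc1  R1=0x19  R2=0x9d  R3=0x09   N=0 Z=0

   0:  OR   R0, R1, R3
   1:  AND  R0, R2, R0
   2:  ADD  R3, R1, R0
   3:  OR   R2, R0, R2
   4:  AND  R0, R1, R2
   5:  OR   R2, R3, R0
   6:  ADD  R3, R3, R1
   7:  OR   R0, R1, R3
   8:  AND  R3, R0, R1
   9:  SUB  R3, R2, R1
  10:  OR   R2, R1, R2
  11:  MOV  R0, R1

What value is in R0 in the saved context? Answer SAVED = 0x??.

SAVED = 0x19

after  0: R0=0x19 R1=0x19 R2=0x9d R3=0x09  N=0 Z=0
after  1: R0=0x19 R1=0x19 R2=0x9d R3=0x09  N=0 Z=0
after  2: R0=0x19 R1=0x19 R2=0x9d R3=0x32  N=0 Z=0
after  3: R0=0x19 R1=0x19 R2=0x9d R3=0x32  N=1 Z=0
after  4: R0=0x19 R1=0x19 R2=0x9d R3=0x32  N=0 Z=0
after  5: R0=0x19 R1=0x19 R2=0x3b R3=0x32  N=0 Z=0
after  6: R0=0x19 R1=0x19 R2=0x3b R3=0x4b  N=0 Z=0
-- IRQ taken; context saved, return-PC = 7 --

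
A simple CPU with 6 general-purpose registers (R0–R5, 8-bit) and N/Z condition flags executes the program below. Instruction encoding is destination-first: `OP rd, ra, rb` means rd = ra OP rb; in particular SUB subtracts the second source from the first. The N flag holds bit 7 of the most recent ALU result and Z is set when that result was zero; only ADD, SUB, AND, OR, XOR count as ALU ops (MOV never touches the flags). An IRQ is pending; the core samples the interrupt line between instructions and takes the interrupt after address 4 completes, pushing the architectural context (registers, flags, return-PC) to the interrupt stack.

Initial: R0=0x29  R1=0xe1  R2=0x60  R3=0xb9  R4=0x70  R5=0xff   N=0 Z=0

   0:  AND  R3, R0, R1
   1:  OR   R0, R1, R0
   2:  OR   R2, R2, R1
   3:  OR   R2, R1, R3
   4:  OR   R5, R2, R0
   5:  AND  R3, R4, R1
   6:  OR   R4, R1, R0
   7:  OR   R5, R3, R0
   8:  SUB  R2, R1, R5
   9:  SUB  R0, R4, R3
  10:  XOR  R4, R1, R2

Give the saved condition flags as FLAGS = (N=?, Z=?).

FLAGS = (N=1, Z=0)

after  0: R0=0x29 R1=0xe1 R2=0x60 R3=0x21 R4=0x70 R5=0xff  N=0 Z=0
after  1: R0=0xe9 R1=0xe1 R2=0x60 R3=0x21 R4=0x70 R5=0xff  N=1 Z=0
after  2: R0=0xe9 R1=0xe1 R2=0xe1 R3=0x21 R4=0x70 R5=0xff  N=1 Z=0
after  3: R0=0xe9 R1=0xe1 R2=0xe1 R3=0x21 R4=0x70 R5=0xff  N=1 Z=0
after  4: R0=0xe9 R1=0xe1 R2=0xe1 R3=0x21 R4=0x70 R5=0xe9  N=1 Z=0
-- IRQ taken; context saved, return-PC = 5 --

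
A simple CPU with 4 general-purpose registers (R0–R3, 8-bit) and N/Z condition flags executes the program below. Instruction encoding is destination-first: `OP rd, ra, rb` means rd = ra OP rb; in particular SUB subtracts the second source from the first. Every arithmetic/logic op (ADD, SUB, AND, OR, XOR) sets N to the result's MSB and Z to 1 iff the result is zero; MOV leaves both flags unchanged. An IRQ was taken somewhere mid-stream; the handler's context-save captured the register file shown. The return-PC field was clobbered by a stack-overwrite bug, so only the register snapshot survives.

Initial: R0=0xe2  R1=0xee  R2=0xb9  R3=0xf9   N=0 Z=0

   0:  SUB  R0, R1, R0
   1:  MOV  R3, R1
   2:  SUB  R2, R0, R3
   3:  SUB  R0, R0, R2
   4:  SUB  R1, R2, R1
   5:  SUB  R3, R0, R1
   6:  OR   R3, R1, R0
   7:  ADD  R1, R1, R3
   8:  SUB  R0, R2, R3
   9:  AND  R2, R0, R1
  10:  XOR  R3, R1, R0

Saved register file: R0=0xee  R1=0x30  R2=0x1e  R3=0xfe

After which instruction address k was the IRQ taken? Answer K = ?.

after  0: R0=0x0c R1=0xee R2=0xb9 R3=0xf9  N=0 Z=0
after  1: R0=0x0c R1=0xee R2=0xb9 R3=0xee  N=0 Z=0
after  2: R0=0x0c R1=0xee R2=0x1e R3=0xee  N=0 Z=0
after  3: R0=0xee R1=0xee R2=0x1e R3=0xee  N=1 Z=0
after  4: R0=0xee R1=0x30 R2=0x1e R3=0xee  N=0 Z=0
after  5: R0=0xee R1=0x30 R2=0x1e R3=0xbe  N=1 Z=0
after  6: R0=0xee R1=0x30 R2=0x1e R3=0xfe  N=1 Z=0
-- IRQ taken; context saved, return-PC = 7 --

K = 6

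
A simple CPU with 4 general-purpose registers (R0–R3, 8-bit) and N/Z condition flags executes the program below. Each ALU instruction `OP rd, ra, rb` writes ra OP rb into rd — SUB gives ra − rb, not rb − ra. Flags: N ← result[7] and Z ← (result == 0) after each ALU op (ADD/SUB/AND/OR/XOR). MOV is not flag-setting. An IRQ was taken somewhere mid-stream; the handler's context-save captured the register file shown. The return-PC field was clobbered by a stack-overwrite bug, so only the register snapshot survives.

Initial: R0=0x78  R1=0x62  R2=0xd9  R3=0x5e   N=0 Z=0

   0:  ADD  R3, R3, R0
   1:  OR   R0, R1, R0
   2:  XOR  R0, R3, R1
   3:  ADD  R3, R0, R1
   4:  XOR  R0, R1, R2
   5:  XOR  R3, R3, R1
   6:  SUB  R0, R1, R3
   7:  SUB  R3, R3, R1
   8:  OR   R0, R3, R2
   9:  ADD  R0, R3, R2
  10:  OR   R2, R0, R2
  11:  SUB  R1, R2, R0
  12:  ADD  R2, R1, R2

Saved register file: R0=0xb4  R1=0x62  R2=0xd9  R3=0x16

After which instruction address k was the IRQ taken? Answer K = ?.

after  0: R0=0x78 R1=0x62 R2=0xd9 R3=0xd6  N=1 Z=0
after  1: R0=0x7a R1=0x62 R2=0xd9 R3=0xd6  N=0 Z=0
after  2: R0=0xb4 R1=0x62 R2=0xd9 R3=0xd6  N=1 Z=0
after  3: R0=0xb4 R1=0x62 R2=0xd9 R3=0x16  N=0 Z=0
-- IRQ taken; context saved, return-PC = 4 --

K = 3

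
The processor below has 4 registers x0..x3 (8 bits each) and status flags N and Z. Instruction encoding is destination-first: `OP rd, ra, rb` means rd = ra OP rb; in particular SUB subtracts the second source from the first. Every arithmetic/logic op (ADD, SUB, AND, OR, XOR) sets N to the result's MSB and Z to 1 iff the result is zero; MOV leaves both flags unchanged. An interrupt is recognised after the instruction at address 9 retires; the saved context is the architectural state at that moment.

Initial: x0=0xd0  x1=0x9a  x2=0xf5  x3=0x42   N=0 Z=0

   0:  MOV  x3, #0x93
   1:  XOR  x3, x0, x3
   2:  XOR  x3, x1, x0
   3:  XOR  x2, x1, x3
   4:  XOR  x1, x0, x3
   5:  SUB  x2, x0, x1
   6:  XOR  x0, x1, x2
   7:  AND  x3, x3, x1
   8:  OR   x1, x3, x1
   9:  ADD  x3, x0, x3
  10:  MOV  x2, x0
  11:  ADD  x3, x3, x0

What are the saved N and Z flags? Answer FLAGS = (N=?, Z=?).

FLAGS = (N=1, Z=0)

after  0: x0=0xd0 x1=0x9a x2=0xf5 x3=0x93  N=0 Z=0
after  1: x0=0xd0 x1=0x9a x2=0xf5 x3=0x43  N=0 Z=0
after  2: x0=0xd0 x1=0x9a x2=0xf5 x3=0x4a  N=0 Z=0
after  3: x0=0xd0 x1=0x9a x2=0xd0 x3=0x4a  N=1 Z=0
after  4: x0=0xd0 x1=0x9a x2=0xd0 x3=0x4a  N=1 Z=0
after  5: x0=0xd0 x1=0x9a x2=0x36 x3=0x4a  N=0 Z=0
after  6: x0=0xac x1=0x9a x2=0x36 x3=0x4a  N=1 Z=0
after  7: x0=0xac x1=0x9a x2=0x36 x3=0x0a  N=0 Z=0
after  8: x0=0xac x1=0x9a x2=0x36 x3=0x0a  N=1 Z=0
after  9: x0=0xac x1=0x9a x2=0x36 x3=0xb6  N=1 Z=0
-- IRQ taken; context saved, return-PC = 10 --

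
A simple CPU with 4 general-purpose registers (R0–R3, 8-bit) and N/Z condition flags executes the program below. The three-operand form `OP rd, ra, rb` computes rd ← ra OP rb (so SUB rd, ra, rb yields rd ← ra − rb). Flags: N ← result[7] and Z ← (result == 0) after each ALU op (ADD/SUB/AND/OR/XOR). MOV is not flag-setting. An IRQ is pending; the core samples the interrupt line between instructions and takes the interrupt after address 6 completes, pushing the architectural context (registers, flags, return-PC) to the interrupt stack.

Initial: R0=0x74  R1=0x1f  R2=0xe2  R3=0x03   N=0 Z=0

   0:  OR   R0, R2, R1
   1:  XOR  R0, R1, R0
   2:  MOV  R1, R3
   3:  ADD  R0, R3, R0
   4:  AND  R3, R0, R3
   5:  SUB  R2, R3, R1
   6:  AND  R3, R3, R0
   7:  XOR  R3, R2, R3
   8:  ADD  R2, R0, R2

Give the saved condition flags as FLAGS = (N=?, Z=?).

after  0: R0=0xff R1=0x1f R2=0xe2 R3=0x03  N=1 Z=0
after  1: R0=0xe0 R1=0x1f R2=0xe2 R3=0x03  N=1 Z=0
after  2: R0=0xe0 R1=0x03 R2=0xe2 R3=0x03  N=1 Z=0
after  3: R0=0xe3 R1=0x03 R2=0xe2 R3=0x03  N=1 Z=0
after  4: R0=0xe3 R1=0x03 R2=0xe2 R3=0x03  N=0 Z=0
after  5: R0=0xe3 R1=0x03 R2=0x00 R3=0x03  N=0 Z=1
after  6: R0=0xe3 R1=0x03 R2=0x00 R3=0x03  N=0 Z=0
-- IRQ taken; context saved, return-PC = 7 --

FLAGS = (N=0, Z=0)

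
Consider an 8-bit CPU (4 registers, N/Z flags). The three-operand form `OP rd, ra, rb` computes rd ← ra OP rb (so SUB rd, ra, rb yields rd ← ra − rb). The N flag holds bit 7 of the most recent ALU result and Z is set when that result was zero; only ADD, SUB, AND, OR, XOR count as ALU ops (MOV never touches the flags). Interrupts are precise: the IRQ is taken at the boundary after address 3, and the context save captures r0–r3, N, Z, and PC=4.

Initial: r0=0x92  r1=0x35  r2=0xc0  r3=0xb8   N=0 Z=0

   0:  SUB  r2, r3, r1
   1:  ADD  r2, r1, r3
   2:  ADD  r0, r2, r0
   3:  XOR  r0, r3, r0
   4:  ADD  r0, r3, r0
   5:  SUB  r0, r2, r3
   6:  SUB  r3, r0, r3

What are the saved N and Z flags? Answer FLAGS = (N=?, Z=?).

FLAGS = (N=1, Z=0)

after  0: r0=0x92 r1=0x35 r2=0x83 r3=0xb8  N=1 Z=0
after  1: r0=0x92 r1=0x35 r2=0xed r3=0xb8  N=1 Z=0
after  2: r0=0x7f r1=0x35 r2=0xed r3=0xb8  N=0 Z=0
after  3: r0=0xc7 r1=0x35 r2=0xed r3=0xb8  N=1 Z=0
-- IRQ taken; context saved, return-PC = 4 --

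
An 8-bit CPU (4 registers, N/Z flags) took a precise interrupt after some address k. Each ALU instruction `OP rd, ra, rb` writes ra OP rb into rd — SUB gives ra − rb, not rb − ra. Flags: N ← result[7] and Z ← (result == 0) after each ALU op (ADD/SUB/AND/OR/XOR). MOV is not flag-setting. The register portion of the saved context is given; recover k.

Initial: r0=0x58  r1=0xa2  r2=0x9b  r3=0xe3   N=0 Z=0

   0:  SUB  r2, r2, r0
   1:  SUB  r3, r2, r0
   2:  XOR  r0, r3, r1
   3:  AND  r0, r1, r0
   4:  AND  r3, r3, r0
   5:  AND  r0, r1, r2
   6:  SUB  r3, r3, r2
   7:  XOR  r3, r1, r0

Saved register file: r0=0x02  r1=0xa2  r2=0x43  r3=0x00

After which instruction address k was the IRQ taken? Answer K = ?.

K = 5

after  0: r0=0x58 r1=0xa2 r2=0x43 r3=0xe3  N=0 Z=0
after  1: r0=0x58 r1=0xa2 r2=0x43 r3=0xeb  N=1 Z=0
after  2: r0=0x49 r1=0xa2 r2=0x43 r3=0xeb  N=0 Z=0
after  3: r0=0x00 r1=0xa2 r2=0x43 r3=0xeb  N=0 Z=1
after  4: r0=0x00 r1=0xa2 r2=0x43 r3=0x00  N=0 Z=1
after  5: r0=0x02 r1=0xa2 r2=0x43 r3=0x00  N=0 Z=0
-- IRQ taken; context saved, return-PC = 6 --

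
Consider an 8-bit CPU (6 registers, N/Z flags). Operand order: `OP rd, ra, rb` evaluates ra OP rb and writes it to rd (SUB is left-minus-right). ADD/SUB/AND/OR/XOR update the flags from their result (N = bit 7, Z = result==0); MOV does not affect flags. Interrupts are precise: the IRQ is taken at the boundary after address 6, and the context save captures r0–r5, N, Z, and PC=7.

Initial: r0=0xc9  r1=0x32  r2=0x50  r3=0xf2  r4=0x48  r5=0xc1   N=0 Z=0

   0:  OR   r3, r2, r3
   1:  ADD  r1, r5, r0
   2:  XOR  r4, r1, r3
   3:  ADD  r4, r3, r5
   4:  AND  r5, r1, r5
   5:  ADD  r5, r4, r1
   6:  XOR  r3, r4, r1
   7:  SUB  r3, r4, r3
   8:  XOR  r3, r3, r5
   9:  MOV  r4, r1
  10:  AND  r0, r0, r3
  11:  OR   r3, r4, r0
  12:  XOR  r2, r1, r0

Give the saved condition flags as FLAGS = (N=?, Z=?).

FLAGS = (N=0, Z=0)

after  0: r0=0xc9 r1=0x32 r2=0x50 r3=0xf2 r4=0x48 r5=0xc1  N=1 Z=0
after  1: r0=0xc9 r1=0x8a r2=0x50 r3=0xf2 r4=0x48 r5=0xc1  N=1 Z=0
after  2: r0=0xc9 r1=0x8a r2=0x50 r3=0xf2 r4=0x78 r5=0xc1  N=0 Z=0
after  3: r0=0xc9 r1=0x8a r2=0x50 r3=0xf2 r4=0xb3 r5=0xc1  N=1 Z=0
after  4: r0=0xc9 r1=0x8a r2=0x50 r3=0xf2 r4=0xb3 r5=0x80  N=1 Z=0
after  5: r0=0xc9 r1=0x8a r2=0x50 r3=0xf2 r4=0xb3 r5=0x3d  N=0 Z=0
after  6: r0=0xc9 r1=0x8a r2=0x50 r3=0x39 r4=0xb3 r5=0x3d  N=0 Z=0
-- IRQ taken; context saved, return-PC = 7 --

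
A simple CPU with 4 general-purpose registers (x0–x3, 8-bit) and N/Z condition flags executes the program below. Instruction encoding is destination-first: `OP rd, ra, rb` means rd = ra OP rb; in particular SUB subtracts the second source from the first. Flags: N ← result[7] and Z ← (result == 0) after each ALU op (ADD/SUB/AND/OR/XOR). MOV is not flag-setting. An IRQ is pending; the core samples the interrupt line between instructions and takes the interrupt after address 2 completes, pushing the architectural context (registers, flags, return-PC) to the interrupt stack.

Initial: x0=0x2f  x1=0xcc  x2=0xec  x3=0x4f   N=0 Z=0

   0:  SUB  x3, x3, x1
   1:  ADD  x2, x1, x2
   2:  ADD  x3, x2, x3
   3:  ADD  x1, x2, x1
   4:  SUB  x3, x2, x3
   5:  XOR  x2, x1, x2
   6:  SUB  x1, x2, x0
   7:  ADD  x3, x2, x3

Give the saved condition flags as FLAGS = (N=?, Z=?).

after  0: x0=0x2f x1=0xcc x2=0xec x3=0x83  N=1 Z=0
after  1: x0=0x2f x1=0xcc x2=0xb8 x3=0x83  N=1 Z=0
after  2: x0=0x2f x1=0xcc x2=0xb8 x3=0x3b  N=0 Z=0
-- IRQ taken; context saved, return-PC = 3 --

FLAGS = (N=0, Z=0)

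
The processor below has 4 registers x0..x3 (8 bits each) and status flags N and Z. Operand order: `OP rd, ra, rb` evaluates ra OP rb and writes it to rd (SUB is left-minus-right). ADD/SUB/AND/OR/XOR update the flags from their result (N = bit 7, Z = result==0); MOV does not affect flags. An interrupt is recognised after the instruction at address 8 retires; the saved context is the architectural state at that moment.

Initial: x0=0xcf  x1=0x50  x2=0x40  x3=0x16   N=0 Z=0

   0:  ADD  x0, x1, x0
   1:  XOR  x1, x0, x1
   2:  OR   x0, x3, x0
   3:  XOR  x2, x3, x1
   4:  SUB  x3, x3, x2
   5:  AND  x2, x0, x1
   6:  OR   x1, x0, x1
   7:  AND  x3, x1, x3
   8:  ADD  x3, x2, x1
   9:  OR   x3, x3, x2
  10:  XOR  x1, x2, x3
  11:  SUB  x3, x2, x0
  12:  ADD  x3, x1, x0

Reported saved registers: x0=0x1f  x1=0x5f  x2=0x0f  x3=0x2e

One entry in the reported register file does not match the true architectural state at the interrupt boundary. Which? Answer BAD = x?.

BAD = x3

after  0: x0=0x1f x1=0x50 x2=0x40 x3=0x16  N=0 Z=0
after  1: x0=0x1f x1=0x4f x2=0x40 x3=0x16  N=0 Z=0
after  2: x0=0x1f x1=0x4f x2=0x40 x3=0x16  N=0 Z=0
after  3: x0=0x1f x1=0x4f x2=0x59 x3=0x16  N=0 Z=0
after  4: x0=0x1f x1=0x4f x2=0x59 x3=0xbd  N=1 Z=0
after  5: x0=0x1f x1=0x4f x2=0x0f x3=0xbd  N=0 Z=0
after  6: x0=0x1f x1=0x5f x2=0x0f x3=0xbd  N=0 Z=0
after  7: x0=0x1f x1=0x5f x2=0x0f x3=0x1d  N=0 Z=0
after  8: x0=0x1f x1=0x5f x2=0x0f x3=0x6e  N=0 Z=0
-- IRQ taken; context saved, return-PC = 9 --
mismatch: x3: reported 0x2e vs actual 0x6e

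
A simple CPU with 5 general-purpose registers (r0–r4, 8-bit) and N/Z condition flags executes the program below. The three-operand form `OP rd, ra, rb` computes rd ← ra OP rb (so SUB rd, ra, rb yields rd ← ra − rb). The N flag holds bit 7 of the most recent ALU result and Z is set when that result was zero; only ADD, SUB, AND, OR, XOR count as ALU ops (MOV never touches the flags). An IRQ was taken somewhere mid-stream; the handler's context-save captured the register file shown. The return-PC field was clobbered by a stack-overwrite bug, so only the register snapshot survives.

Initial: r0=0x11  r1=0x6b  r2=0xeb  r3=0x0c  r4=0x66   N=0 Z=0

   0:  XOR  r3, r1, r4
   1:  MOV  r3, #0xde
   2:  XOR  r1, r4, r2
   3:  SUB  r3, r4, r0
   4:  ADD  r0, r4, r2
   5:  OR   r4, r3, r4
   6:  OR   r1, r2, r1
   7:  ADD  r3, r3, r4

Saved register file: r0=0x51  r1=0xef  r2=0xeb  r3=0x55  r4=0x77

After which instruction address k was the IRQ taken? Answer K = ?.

K = 6

after  0: r0=0x11 r1=0x6b r2=0xeb r3=0x0d r4=0x66  N=0 Z=0
after  1: r0=0x11 r1=0x6b r2=0xeb r3=0xde r4=0x66  N=0 Z=0
after  2: r0=0x11 r1=0x8d r2=0xeb r3=0xde r4=0x66  N=1 Z=0
after  3: r0=0x11 r1=0x8d r2=0xeb r3=0x55 r4=0x66  N=0 Z=0
after  4: r0=0x51 r1=0x8d r2=0xeb r3=0x55 r4=0x66  N=0 Z=0
after  5: r0=0x51 r1=0x8d r2=0xeb r3=0x55 r4=0x77  N=0 Z=0
after  6: r0=0x51 r1=0xef r2=0xeb r3=0x55 r4=0x77  N=1 Z=0
-- IRQ taken; context saved, return-PC = 7 --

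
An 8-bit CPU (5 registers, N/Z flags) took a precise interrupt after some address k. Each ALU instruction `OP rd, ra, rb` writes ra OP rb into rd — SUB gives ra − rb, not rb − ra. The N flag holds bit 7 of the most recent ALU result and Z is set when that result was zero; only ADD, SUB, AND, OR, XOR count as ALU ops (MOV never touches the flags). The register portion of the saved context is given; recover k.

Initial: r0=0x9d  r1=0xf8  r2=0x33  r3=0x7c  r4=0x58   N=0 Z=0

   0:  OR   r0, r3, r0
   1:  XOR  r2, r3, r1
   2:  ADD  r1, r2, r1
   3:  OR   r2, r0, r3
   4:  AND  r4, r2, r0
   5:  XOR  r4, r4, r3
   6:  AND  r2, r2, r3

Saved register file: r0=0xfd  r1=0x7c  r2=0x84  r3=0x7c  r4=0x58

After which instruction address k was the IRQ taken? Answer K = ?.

K = 2

after  0: r0=0xfd r1=0xf8 r2=0x33 r3=0x7c r4=0x58  N=1 Z=0
after  1: r0=0xfd r1=0xf8 r2=0x84 r3=0x7c r4=0x58  N=1 Z=0
after  2: r0=0xfd r1=0x7c r2=0x84 r3=0x7c r4=0x58  N=0 Z=0
-- IRQ taken; context saved, return-PC = 3 --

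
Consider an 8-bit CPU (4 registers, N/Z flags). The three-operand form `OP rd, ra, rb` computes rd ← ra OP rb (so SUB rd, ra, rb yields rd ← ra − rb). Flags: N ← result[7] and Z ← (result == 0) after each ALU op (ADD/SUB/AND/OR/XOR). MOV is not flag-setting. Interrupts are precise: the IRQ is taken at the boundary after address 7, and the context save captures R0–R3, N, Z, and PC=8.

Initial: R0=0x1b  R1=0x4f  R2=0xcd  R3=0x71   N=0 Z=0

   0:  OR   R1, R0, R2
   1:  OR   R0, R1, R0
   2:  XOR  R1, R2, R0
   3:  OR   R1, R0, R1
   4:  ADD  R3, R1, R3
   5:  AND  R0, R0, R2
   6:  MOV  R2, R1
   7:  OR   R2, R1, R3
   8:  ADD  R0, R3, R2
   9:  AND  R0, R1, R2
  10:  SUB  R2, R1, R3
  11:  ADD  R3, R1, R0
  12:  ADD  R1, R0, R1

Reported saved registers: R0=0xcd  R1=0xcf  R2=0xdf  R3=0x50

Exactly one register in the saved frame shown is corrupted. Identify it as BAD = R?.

BAD = R1

after  0: R0=0x1b R1=0xdf R2=0xcd R3=0x71  N=1 Z=0
after  1: R0=0xdf R1=0xdf R2=0xcd R3=0x71  N=1 Z=0
after  2: R0=0xdf R1=0x12 R2=0xcd R3=0x71  N=0 Z=0
after  3: R0=0xdf R1=0xdf R2=0xcd R3=0x71  N=1 Z=0
after  4: R0=0xdf R1=0xdf R2=0xcd R3=0x50  N=0 Z=0
after  5: R0=0xcd R1=0xdf R2=0xcd R3=0x50  N=1 Z=0
after  6: R0=0xcd R1=0xdf R2=0xdf R3=0x50  N=1 Z=0
after  7: R0=0xcd R1=0xdf R2=0xdf R3=0x50  N=1 Z=0
-- IRQ taken; context saved, return-PC = 8 --
mismatch: R1: reported 0xcf vs actual 0xdf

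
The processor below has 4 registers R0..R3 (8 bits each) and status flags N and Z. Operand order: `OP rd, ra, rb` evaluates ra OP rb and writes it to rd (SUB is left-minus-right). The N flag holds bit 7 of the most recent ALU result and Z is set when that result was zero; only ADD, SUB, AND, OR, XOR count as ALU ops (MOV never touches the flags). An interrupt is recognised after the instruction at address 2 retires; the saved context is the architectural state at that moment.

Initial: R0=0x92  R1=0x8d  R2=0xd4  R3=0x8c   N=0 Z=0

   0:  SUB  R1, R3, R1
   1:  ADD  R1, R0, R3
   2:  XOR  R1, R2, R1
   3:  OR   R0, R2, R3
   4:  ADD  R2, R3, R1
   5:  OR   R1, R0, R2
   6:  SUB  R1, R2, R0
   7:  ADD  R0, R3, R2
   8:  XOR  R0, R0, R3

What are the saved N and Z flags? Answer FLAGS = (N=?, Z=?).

after  0: R0=0x92 R1=0xff R2=0xd4 R3=0x8c  N=1 Z=0
after  1: R0=0x92 R1=0x1e R2=0xd4 R3=0x8c  N=0 Z=0
after  2: R0=0x92 R1=0xca R2=0xd4 R3=0x8c  N=1 Z=0
-- IRQ taken; context saved, return-PC = 3 --

FLAGS = (N=1, Z=0)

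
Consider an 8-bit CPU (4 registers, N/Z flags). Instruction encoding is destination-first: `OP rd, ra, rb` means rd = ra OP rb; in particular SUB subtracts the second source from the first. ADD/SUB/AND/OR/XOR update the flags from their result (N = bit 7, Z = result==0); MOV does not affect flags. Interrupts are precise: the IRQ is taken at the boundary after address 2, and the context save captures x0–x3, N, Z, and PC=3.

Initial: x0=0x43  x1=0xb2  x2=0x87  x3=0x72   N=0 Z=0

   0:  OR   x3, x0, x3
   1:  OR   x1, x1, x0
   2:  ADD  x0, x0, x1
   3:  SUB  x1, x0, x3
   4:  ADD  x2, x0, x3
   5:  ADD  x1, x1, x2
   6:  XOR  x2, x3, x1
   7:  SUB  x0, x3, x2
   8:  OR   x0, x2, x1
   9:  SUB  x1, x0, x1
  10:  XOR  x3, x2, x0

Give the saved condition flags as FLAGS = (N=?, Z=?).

after  0: x0=0x43 x1=0xb2 x2=0x87 x3=0x73  N=0 Z=0
after  1: x0=0x43 x1=0xf3 x2=0x87 x3=0x73  N=1 Z=0
after  2: x0=0x36 x1=0xf3 x2=0x87 x3=0x73  N=0 Z=0
-- IRQ taken; context saved, return-PC = 3 --

FLAGS = (N=0, Z=0)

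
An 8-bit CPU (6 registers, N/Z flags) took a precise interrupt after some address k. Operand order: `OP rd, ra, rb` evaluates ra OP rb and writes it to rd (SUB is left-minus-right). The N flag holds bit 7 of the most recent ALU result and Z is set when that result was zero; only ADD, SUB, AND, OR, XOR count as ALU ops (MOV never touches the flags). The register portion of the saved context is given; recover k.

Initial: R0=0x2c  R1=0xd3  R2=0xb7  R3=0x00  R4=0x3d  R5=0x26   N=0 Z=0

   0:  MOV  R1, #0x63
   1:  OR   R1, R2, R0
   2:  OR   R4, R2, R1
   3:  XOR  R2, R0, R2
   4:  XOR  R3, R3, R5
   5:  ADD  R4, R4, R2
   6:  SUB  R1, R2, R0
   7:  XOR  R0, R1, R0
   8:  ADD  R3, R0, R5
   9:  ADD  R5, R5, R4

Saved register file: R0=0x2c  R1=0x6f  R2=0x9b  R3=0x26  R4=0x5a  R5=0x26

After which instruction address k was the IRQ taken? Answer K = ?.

K = 6

after  0: R0=0x2c R1=0x63 R2=0xb7 R3=0x00 R4=0x3d R5=0x26  N=0 Z=0
after  1: R0=0x2c R1=0xbf R2=0xb7 R3=0x00 R4=0x3d R5=0x26  N=1 Z=0
after  2: R0=0x2c R1=0xbf R2=0xb7 R3=0x00 R4=0xbf R5=0x26  N=1 Z=0
after  3: R0=0x2c R1=0xbf R2=0x9b R3=0x00 R4=0xbf R5=0x26  N=1 Z=0
after  4: R0=0x2c R1=0xbf R2=0x9b R3=0x26 R4=0xbf R5=0x26  N=0 Z=0
after  5: R0=0x2c R1=0xbf R2=0x9b R3=0x26 R4=0x5a R5=0x26  N=0 Z=0
after  6: R0=0x2c R1=0x6f R2=0x9b R3=0x26 R4=0x5a R5=0x26  N=0 Z=0
-- IRQ taken; context saved, return-PC = 7 --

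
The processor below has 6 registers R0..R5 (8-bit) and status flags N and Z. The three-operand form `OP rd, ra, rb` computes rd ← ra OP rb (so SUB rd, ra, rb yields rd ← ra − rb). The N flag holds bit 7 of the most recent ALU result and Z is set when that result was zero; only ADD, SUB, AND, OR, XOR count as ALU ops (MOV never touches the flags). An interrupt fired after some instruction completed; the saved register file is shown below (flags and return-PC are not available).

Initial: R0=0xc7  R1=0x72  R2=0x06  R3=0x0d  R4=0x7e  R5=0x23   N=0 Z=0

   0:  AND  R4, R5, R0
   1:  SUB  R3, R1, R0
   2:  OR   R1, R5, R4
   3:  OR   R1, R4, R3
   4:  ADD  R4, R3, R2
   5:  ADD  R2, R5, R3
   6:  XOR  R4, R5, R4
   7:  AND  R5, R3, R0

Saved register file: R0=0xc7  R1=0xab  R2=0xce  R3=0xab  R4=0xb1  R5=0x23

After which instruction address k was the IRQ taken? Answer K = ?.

after  0: R0=0xc7 R1=0x72 R2=0x06 R3=0x0d R4=0x03 R5=0x23  N=0 Z=0
after  1: R0=0xc7 R1=0x72 R2=0x06 R3=0xab R4=0x03 R5=0x23  N=1 Z=0
after  2: R0=0xc7 R1=0x23 R2=0x06 R3=0xab R4=0x03 R5=0x23  N=0 Z=0
after  3: R0=0xc7 R1=0xab R2=0x06 R3=0xab R4=0x03 R5=0x23  N=1 Z=0
after  4: R0=0xc7 R1=0xab R2=0x06 R3=0xab R4=0xb1 R5=0x23  N=1 Z=0
after  5: R0=0xc7 R1=0xab R2=0xce R3=0xab R4=0xb1 R5=0x23  N=1 Z=0
-- IRQ taken; context saved, return-PC = 6 --

K = 5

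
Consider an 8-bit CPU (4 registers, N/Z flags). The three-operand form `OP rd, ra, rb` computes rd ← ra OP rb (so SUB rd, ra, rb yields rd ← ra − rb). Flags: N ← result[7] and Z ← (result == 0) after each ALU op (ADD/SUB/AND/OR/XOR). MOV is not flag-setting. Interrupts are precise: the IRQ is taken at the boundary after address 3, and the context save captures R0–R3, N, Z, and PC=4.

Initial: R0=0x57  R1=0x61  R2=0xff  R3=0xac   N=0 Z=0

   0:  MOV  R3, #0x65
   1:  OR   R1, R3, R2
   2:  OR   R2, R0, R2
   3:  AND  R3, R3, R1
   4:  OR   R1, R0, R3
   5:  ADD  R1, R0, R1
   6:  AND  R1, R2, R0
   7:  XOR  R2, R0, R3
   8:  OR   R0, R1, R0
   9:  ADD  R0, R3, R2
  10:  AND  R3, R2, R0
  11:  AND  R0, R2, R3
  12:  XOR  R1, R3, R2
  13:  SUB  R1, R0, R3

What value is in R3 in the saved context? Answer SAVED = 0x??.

after  0: R0=0x57 R1=0x61 R2=0xff R3=0x65  N=0 Z=0
after  1: R0=0x57 R1=0xff R2=0xff R3=0x65  N=1 Z=0
after  2: R0=0x57 R1=0xff R2=0xff R3=0x65  N=1 Z=0
after  3: R0=0x57 R1=0xff R2=0xff R3=0x65  N=0 Z=0
-- IRQ taken; context saved, return-PC = 4 --

SAVED = 0x65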